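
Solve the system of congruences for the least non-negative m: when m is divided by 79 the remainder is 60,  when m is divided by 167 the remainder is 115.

4958

From m ≡ 60 (mod 79) write m = 60 + 79t. Substituting into m ≡ 115 (mod 167) gives 79t ≡ 55 (mod 167), and since 79⁻¹ ≡ 74 (mod 167), t ≡ 62. Hence m ≡ 60 + 79·62 = 4958 (mod 13193).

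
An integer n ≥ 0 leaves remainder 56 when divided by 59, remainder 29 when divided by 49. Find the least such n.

764

From n ≡ 56 (mod 59) write n = 56 + 59t. Substituting into n ≡ 29 (mod 49) gives 59t ≡ 22 (mod 49), and since 10⁻¹ ≡ 5 (mod 49), t ≡ 12. Hence n ≡ 56 + 59·12 = 764 (mod 2891).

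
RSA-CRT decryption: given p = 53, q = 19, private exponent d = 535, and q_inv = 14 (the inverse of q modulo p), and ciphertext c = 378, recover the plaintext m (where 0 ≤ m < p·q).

852

d_p = d mod (p−1) = 535 mod 52 = 15; d_q = d mod (q−1) = 13.
m₁ = c^(d_p) mod p: c ≡ 7 (mod 53), and 7^15 mod 53 = 4.
m₂ = c^(d_q) mod q: c ≡ 17 (mod 19), and 17^13 mod 19 = 16.
h = q_inv·(m₁ − m₂) mod p = 14·(4 − 16) mod 53 = 44.
m = m₂ + h·q = 16 + 44·19 = 852.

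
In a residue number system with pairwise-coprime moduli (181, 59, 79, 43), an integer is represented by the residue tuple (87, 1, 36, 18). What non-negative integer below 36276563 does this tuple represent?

From x ≡ 87 (mod 181) write x = 87 + 181t. Substituting into x ≡ 1 (mod 59) gives 181t ≡ 32 (mod 59), and since 4⁻¹ ≡ 15 (mod 59), t ≡ 8. Hence x ≡ 87 + 181·8 = 1535 (mod 10679).
From x ≡ 1535 (mod 10679) write x = 1535 + 10679t. Substituting into x ≡ 36 (mod 79) gives 10679t ≡ 2 (mod 79), and since 14⁻¹ ≡ 17 (mod 79), t ≡ 34. Hence x ≡ 1535 + 10679·34 = 364621 (mod 843641).
From x ≡ 364621 (mod 843641) write x = 364621 + 843641t. Substituting into x ≡ 18 (mod 43) gives 843641t ≡ 37 (mod 43), and since 24⁻¹ ≡ 9 (mod 43), t ≡ 32. Hence x ≡ 364621 + 843641·32 = 27361133 (mod 36276563).

27361133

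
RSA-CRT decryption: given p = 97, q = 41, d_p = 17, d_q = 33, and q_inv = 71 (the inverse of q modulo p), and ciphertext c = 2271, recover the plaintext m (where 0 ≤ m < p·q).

m₁ = c^(d_p) mod p: c ≡ 40 (mod 97), and 40^17 mod 97 = 82.
m₂ = c^(d_q) mod q: c ≡ 16 (mod 41), and 16^33 mod 41 = 37.
h = q_inv·(m₁ − m₂) mod p = 71·(82 − 37) mod 97 = 91.
m = m₂ + h·q = 37 + 91·41 = 3768.

3768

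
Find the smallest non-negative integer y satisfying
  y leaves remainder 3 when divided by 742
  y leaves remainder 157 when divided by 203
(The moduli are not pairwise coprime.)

15585

gcd(742, 203) = 7 and 7 | (157 − 3), so the pair is consistent; merging gives y ≡ 15585 (mod 21518), where 21518 = lcm(742, 203).
The solution is unique modulo lcm(742, 203) = 21518.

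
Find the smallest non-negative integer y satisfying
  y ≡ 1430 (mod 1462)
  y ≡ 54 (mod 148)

gcd(1462, 148) = 2 and 2 | (54 − 1430), so the pair is consistent; merging gives y ≡ 89150 (mod 108188), where 108188 = lcm(1462, 148).
The solution is unique modulo lcm(1462, 148) = 108188.

89150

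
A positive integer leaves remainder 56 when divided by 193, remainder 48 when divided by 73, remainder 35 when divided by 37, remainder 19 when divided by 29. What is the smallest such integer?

The moduli are pairwise coprime; N = 193·73·37·29 = 15117497.
N/193 = 78329; 78329 ≡ 164 (mod 193); 164·173 ≡ 1, so inverse 173.
N/73 = 207089; 207089 ≡ 61 (mod 73); 61·6 ≡ 1, so inverse 6.
N/37 = 408581; 408581 ≡ 27 (mod 37); 27·11 ≡ 1, so inverse 11.
N/29 = 521293; 521293 ≡ 18 (mod 29); 18·21 ≡ 1, so inverse 21.
x ≡ 56·78329·173 + 48·207089·6 + 35·408581·11 + 19·521293·21 = 1183792576.
1183792576 mod 15117497 = 4627810.

4627810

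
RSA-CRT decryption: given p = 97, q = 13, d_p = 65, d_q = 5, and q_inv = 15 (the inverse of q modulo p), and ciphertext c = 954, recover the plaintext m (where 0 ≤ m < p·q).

382

m₁ = c^(d_p) mod p: c ≡ 81 (mod 97), and 81^65 mod 97 = 91.
m₂ = c^(d_q) mod q: c ≡ 5 (mod 13), and 5^5 mod 13 = 5.
h = q_inv·(m₁ − m₂) mod p = 15·(91 − 5) mod 97 = 29.
m = m₂ + h·q = 5 + 29·13 = 382.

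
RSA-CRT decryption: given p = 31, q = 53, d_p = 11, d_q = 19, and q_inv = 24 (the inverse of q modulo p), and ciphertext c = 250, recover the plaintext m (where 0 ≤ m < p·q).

m₁ = c^(d_p) mod p: c ≡ 2 (mod 31), and 2^11 mod 31 = 2.
m₂ = c^(d_q) mod q: c ≡ 38 (mod 53), and 38^19 mod 53 = 29.
h = q_inv·(m₁ − m₂) mod p = 24·(2 − 29) mod 31 = 3.
m = m₂ + h·q = 29 + 3·53 = 188.

188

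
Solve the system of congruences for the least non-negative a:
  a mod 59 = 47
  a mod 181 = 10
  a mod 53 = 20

The moduli are pairwise coprime; N = 59·181·53 = 565987.
N/59 = 9593; 9593 ≡ 35 (mod 59); 35·27 ≡ 1, so inverse 27.
N/181 = 3127; 3127 ≡ 50 (mod 181); 50·105 ≡ 1, so inverse 105.
N/53 = 10679; 10679 ≡ 26 (mod 53); 26·51 ≡ 1, so inverse 51.
a ≡ 47·9593·27 + 10·3127·105 + 20·10679·51 = 26349447.
26349447 mod 565987 = 314045.

314045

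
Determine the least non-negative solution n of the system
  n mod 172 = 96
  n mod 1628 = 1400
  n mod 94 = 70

gcd(172, 1628) = 4 and 4 | (1400 − 96), so the pair is consistent; merging gives n ≡ 51868 (mod 70004), where 70004 = lcm(172, 1628).
gcd(70004, 94) = 2 and 2 | (70 − 51868), so the pair is consistent; merging gives n ≡ 821912 (mod 3290188), where 3290188 = lcm(70004, 94).
The solution is unique modulo lcm(172, 1628, 94) = 3290188.

821912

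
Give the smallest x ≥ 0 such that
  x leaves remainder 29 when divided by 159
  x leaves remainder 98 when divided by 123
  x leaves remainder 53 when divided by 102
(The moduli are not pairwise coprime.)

179063

Combine the congruences pairwise.
gcd(159, 123) = 3 and 3 | (98 − 29), so the pair is consistent; merging gives x ≡ 3050 (mod 6519), where 6519 = lcm(159, 123).
gcd(6519, 102) = 3 and 3 | (53 − 3050), so the pair is consistent; merging gives x ≡ 179063 (mod 221646), where 221646 = lcm(6519, 102).
The solution is unique modulo lcm(159, 123, 102) = 221646.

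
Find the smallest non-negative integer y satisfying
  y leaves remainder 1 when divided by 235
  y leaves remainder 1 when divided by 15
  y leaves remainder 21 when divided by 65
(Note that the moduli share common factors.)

gcd(235, 15) = 5 and 5 | (1 − 1), so the pair is consistent; merging gives y ≡ 1 (mod 705), where 705 = lcm(235, 15).
gcd(705, 65) = 5 and 5 | (21 − 1), so the pair is consistent; merging gives y ≡ 7756 (mod 9165), where 9165 = lcm(705, 65).
The solution is unique modulo lcm(235, 15, 65) = 9165.

7756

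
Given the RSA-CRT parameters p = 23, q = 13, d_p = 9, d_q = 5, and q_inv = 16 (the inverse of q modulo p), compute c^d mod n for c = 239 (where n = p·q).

m₁ = c^(d_p) mod p: c ≡ 9 (mod 23), and 9^9 mod 23 = 2.
m₂ = c^(d_q) mod q: c ≡ 5 (mod 13), and 5^5 mod 13 = 5.
h = q_inv·(m₁ − m₂) mod p = 16·(2 − 5) mod 23 = 21.
m = m₂ + h·q = 5 + 21·13 = 278.

278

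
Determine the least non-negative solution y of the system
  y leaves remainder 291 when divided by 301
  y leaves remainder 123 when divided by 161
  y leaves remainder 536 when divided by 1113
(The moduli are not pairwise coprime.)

gcd(301, 161) = 7 and 7 | (123 − 291), so the pair is consistent; merging gives y ≡ 2699 (mod 6923), where 6923 = lcm(301, 161).
gcd(6923, 1113) = 7 and 7 | (536 − 2699), so the pair is consistent; merging gives y ≡ 916535 (mod 1100757), where 1100757 = lcm(6923, 1113).
The solution is unique modulo lcm(301, 161, 1113) = 1100757.

916535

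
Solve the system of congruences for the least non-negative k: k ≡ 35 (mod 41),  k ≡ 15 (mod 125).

1265

From k ≡ 35 (mod 41) write k = 35 + 41t. Substituting into k ≡ 15 (mod 125) gives 41t ≡ 105 (mod 125), and since 41⁻¹ ≡ 61 (mod 125), t ≡ 30. Hence k ≡ 35 + 41·30 = 1265 (mod 5125).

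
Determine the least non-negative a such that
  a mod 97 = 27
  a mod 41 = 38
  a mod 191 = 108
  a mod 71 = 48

The moduli are pairwise coprime; N = 97·41·191·71 = 53932097.
N/97 = 556001; 556001 ≡ 94 (mod 97); 94·32 ≡ 1, so inverse 32.
N/41 = 1315417; 1315417 ≡ 14 (mod 41); 14·3 ≡ 1, so inverse 3.
N/191 = 282367; 282367 ≡ 69 (mod 191); 69·36 ≡ 1, so inverse 36.
N/71 = 759607; 759607 ≡ 49 (mod 71); 49·29 ≡ 1, so inverse 29.
a ≡ 27·556001·32 + 38·1315417·3 + 108·282367·36 + 48·759607·29 = 2785558242.
2785558242 mod 53932097 = 35021295.

35021295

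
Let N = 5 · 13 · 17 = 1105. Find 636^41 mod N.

Mod 5: 636 ≡ 1; by Fermat, exponent reduces to 41 mod 4 = 1; 1^1 ≡ 1 (mod 5).
Mod 13: 636 ≡ 12; by Fermat, exponent reduces to 41 mod 12 = 5; 12^5 ≡ 12 (mod 13).
Mod 17: 636 ≡ 7; by Fermat, exponent reduces to 41 mod 16 = 9; 7^9 ≡ 10 (mod 17).
Combine by CRT: x ≡ 1 (mod 5), x ≡ 12 (mod 13), x ≡ 10 (mod 17) ⇒ x ≡ 571 (mod 1105).

571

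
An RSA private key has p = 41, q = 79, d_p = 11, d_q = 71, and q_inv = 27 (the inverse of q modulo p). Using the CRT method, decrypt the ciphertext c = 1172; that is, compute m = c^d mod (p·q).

276

m₁ = c^(d_p) mod p: c ≡ 24 (mod 41), and 24^11 mod 41 = 30.
m₂ = c^(d_q) mod q: c ≡ 66 (mod 79), and 66^71 mod 79 = 39.
h = q_inv·(m₁ − m₂) mod p = 27·(30 − 39) mod 41 = 3.
m = m₂ + h·q = 39 + 3·79 = 276.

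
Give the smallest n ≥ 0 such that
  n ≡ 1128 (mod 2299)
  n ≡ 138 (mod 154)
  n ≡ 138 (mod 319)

433340

Combine the congruences pairwise.
gcd(2299, 154) = 11 and 11 | (138 − 1128), so the pair is consistent; merging gives n ≡ 14922 (mod 32186), where 32186 = lcm(2299, 154).
gcd(32186, 319) = 11 and 11 | (138 − 14922), so the pair is consistent; merging gives n ≡ 433340 (mod 933394), where 933394 = lcm(32186, 319).
The solution is unique modulo lcm(2299, 154, 319) = 933394.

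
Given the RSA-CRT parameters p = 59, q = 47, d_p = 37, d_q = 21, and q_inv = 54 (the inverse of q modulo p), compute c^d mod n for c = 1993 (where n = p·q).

2090

m₁ = c^(d_p) mod p: c ≡ 46 (mod 59), and 46^37 mod 59 = 25.
m₂ = c^(d_q) mod q: c ≡ 19 (mod 47), and 19^21 mod 47 = 22.
h = q_inv·(m₁ − m₂) mod p = 54·(25 − 22) mod 59 = 44.
m = m₂ + h·q = 22 + 44·47 = 2090.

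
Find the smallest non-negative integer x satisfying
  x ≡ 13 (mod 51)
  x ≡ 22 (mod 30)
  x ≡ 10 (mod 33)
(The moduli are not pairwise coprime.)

Combine the congruences pairwise.
gcd(51, 30) = 3 and 3 | (22 − 13), so the pair is consistent; merging gives x ≡ 472 (mod 510), where 510 = lcm(51, 30).
gcd(510, 33) = 3 and 3 | (10 − 472), so the pair is consistent; merging gives x ≡ 472 (mod 5610), where 5610 = lcm(510, 33).
The solution is unique modulo lcm(51, 30, 33) = 5610.

472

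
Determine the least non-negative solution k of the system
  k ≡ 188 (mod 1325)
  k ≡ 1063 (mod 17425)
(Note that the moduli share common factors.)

732913

gcd(1325, 17425) = 25 and 25 | (1063 − 188), so the pair is consistent; merging gives k ≡ 732913 (mod 923525), where 923525 = lcm(1325, 17425).
The solution is unique modulo lcm(1325, 17425) = 923525.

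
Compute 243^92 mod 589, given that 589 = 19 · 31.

149

Mod 19: 243 ≡ 15; by Fermat, exponent reduces to 92 mod 18 = 2; 15^2 ≡ 16 (mod 19).
Mod 31: 243 ≡ 26; by Fermat, exponent reduces to 92 mod 30 = 2; 26^2 ≡ 25 (mod 31).
Combine by CRT: x ≡ 16 (mod 19), x ≡ 25 (mod 31) ⇒ x ≡ 149 (mod 589).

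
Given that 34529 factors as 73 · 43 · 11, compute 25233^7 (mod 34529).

29413

Mod 73: 25233 ≡ 48; 48^7 ≡ 67 (mod 73).
Mod 43: 25233 ≡ 35; 35^7 ≡ 1 (mod 43).
Mod 11: 25233 ≡ 10; 10^7 ≡ 10 (mod 11).
Combine by CRT: x ≡ 67 (mod 73), x ≡ 1 (mod 43), x ≡ 10 (mod 11) ⇒ x ≡ 29413 (mod 34529).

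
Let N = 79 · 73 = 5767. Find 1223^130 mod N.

4820

Mod 79: 1223 ≡ 38; by Fermat, exponent reduces to 130 mod 78 = 52; 38^52 ≡ 1 (mod 79).
Mod 73: 1223 ≡ 55; by Fermat, exponent reduces to 130 mod 72 = 58; 55^58 ≡ 2 (mod 73).
Combine by CRT: x ≡ 1 (mod 79), x ≡ 2 (mod 73) ⇒ x ≡ 4820 (mod 5767).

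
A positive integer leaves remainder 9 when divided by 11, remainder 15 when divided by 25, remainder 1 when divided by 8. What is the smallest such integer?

1065

The moduli are pairwise coprime; N = 11·25·8 = 2200.
N/11 = 200; 200 ≡ 2 (mod 11); 2·6 ≡ 1, so inverse 6.
N/25 = 88; 88 ≡ 13 (mod 25); 13·2 ≡ 1, so inverse 2.
N/8 = 275; 275 ≡ 3 (mod 8); 3·3 ≡ 1, so inverse 3.
k ≡ 9·200·6 + 15·88·2 + 1·275·3 = 14265.
14265 mod 2200 = 1065.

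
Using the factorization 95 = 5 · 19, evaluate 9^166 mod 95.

Mod 5: 9 ≡ 4; by Fermat, exponent reduces to 166 mod 4 = 2; 4^2 ≡ 1 (mod 5).
Mod 19: 9 ≡ 9; by Fermat, exponent reduces to 166 mod 18 = 4; 9^4 ≡ 6 (mod 19).
Combine by CRT: x ≡ 1 (mod 5), x ≡ 6 (mod 19) ⇒ x ≡ 6 (mod 95).

6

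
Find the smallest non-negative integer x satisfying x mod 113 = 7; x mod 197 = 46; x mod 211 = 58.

The moduli are pairwise coprime; N = 113·197·211 = 4697071.
N/113 = 41567; 41567 ≡ 96 (mod 113); 96·93 ≡ 1, so inverse 93.
N/197 = 23843; 23843 ≡ 6 (mod 197); 6·33 ≡ 1, so inverse 33.
N/211 = 22261; 22261 ≡ 106 (mod 211); 106·2 ≡ 1, so inverse 2.
x ≡ 7·41567·93 + 46·23843·33 + 58·22261·2 = 65836067.
65836067 mod 4697071 = 77073.

77073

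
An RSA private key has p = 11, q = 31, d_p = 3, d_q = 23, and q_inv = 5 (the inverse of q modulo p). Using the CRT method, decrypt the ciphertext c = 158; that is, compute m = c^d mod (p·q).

42

m₁ = c^(d_p) mod p: c ≡ 4 (mod 11), and 4^3 mod 11 = 9.
m₂ = c^(d_q) mod q: c ≡ 3 (mod 31), and 3^23 mod 31 = 11.
h = q_inv·(m₁ − m₂) mod p = 5·(9 − 11) mod 11 = 1.
m = m₂ + h·q = 11 + 1·31 = 42.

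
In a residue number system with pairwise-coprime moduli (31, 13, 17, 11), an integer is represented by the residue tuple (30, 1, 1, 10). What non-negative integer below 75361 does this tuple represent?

23869

From x ≡ 30 (mod 31) write x = 30 + 31t. Substituting into x ≡ 1 (mod 13) gives 31t ≡ 10 (mod 13), and since 5⁻¹ ≡ 8 (mod 13), t ≡ 2. Hence x ≡ 30 + 31·2 = 92 (mod 403).
From x ≡ 92 (mod 403) write x = 92 + 403t. Substituting into x ≡ 1 (mod 17) gives 403t ≡ 11 (mod 17), and since 12⁻¹ ≡ 10 (mod 17), t ≡ 8. Hence x ≡ 92 + 403·8 = 3316 (mod 6851).
From x ≡ 3316 (mod 6851) write x = 3316 + 6851t. Substituting into x ≡ 10 (mod 11) gives 6851t ≡ 5 (mod 11), and since 9⁻¹ ≡ 5 (mod 11), t ≡ 3. Hence x ≡ 3316 + 6851·3 = 23869 (mod 75361).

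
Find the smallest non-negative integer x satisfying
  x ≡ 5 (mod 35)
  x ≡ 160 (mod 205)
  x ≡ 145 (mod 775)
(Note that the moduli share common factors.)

Combine the congruences pairwise.
gcd(35, 205) = 5 and 5 | (160 − 5), so the pair is consistent; merging gives x ≡ 775 (mod 1435), where 1435 = lcm(35, 205).
gcd(1435, 775) = 5 and 5 | (145 − 775), so the pair is consistent; merging gives x ≡ 211720 (mod 222425), where 222425 = lcm(1435, 775).
The solution is unique modulo lcm(35, 205, 775) = 222425.

211720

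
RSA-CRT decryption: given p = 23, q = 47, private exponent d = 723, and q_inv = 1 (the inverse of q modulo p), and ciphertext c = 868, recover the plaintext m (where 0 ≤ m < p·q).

d_p = d mod (p−1) = 723 mod 22 = 19; d_q = d mod (q−1) = 33.
m₁ = c^(d_p) mod p: c ≡ 17 (mod 23), and 17^19 mod 23 = 5.
m₂ = c^(d_q) mod q: c ≡ 22 (mod 47), and 22^33 mod 47 = 44.
h = q_inv·(m₁ − m₂) mod p = 1·(5 − 44) mod 23 = 7.
m = m₂ + h·q = 44 + 7·47 = 373.

373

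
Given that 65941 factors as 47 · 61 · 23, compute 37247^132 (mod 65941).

4670

Mod 47: 37247 ≡ 23; by Fermat, exponent reduces to 132 mod 46 = 40; 23^40 ≡ 17 (mod 47).
Mod 61: 37247 ≡ 37; by Fermat, exponent reduces to 132 mod 60 = 12; 37^12 ≡ 34 (mod 61).
Mod 23: 37247 ≡ 10; since 22 | 132, by Fermat 10^132 ≡ 1 (mod 23).
Combine by CRT: x ≡ 17 (mod 47), x ≡ 34 (mod 61), x ≡ 1 (mod 23) ⇒ x ≡ 4670 (mod 65941).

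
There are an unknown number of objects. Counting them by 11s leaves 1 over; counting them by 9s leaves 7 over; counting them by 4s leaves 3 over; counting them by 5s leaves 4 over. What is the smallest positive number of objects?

The moduli are pairwise coprime; M = 11·9·4·5 = 1980.
M/11 = 180; 180 ≡ 4 (mod 11); 4·3 ≡ 1, so inverse 3.
M/9 = 220; 220 ≡ 4 (mod 9); 4·7 ≡ 1, so inverse 7.
M/4 = 495; 495 ≡ 3 (mod 4); 3·3 ≡ 1, so inverse 3.
M/5 = 396; 396 ≡ 1 (mod 5), inverse 1.
N ≡ 1·180·3 + 7·220·7 + 3·495·3 + 4·396·1 = 17359.
17359 mod 1980 = 1519.

1519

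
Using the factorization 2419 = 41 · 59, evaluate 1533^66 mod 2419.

2066

Mod 41: 1533 ≡ 16; by Fermat, exponent reduces to 66 mod 40 = 26; 16^26 ≡ 16 (mod 41).
Mod 59: 1533 ≡ 58; by Fermat, exponent reduces to 66 mod 58 = 8; 58^8 ≡ 1 (mod 59).
Combine by CRT: x ≡ 16 (mod 41), x ≡ 1 (mod 59) ⇒ x ≡ 2066 (mod 2419).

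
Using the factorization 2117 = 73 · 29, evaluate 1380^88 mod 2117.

Mod 73: 1380 ≡ 66; by Fermat, exponent reduces to 88 mod 72 = 16; 66^16 ≡ 8 (mod 73).
Mod 29: 1380 ≡ 17; by Fermat, exponent reduces to 88 mod 28 = 4; 17^4 ≡ 1 (mod 29).
Combine by CRT: x ≡ 8 (mod 73), x ≡ 1 (mod 29) ⇒ x ≡ 1103 (mod 2117).

1103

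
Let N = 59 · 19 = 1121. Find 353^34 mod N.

296

Mod 59: 353 ≡ 58; 58^34 ≡ 1 (mod 59).
Mod 19: 353 ≡ 11; by Fermat, exponent reduces to 34 mod 18 = 16; 11^16 ≡ 11 (mod 19).
Combine by CRT: x ≡ 1 (mod 59), x ≡ 11 (mod 19) ⇒ x ≡ 296 (mod 1121).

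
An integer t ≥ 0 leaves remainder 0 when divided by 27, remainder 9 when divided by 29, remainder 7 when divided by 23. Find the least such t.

10449

From t ≡ 0 (mod 27) write t = 0 + 27s. Substituting into t ≡ 9 (mod 29) gives 27s ≡ 9 (mod 29), and since 27⁻¹ ≡ 14 (mod 29), s ≡ 10. Hence t ≡ 0 + 27·10 = 270 (mod 783).
From t ≡ 270 (mod 783) write t = 270 + 783s. Substituting into t ≡ 7 (mod 23) gives 783s ≡ 13 (mod 23), and since 1⁻¹ ≡ 1 (mod 23), s ≡ 13. Hence t ≡ 270 + 783·13 = 10449 (mod 18009).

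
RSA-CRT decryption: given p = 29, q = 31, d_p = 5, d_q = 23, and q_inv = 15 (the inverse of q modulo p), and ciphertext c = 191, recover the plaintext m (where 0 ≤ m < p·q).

m₁ = c^(d_p) mod p: c ≡ 17 (mod 29), and 17^5 mod 29 = 17.
m₂ = c^(d_q) mod q: c ≡ 5 (mod 31), and 5^23 mod 31 = 25.
h = q_inv·(m₁ − m₂) mod p = 15·(17 − 25) mod 29 = 25.
m = m₂ + h·q = 25 + 25·31 = 800.

800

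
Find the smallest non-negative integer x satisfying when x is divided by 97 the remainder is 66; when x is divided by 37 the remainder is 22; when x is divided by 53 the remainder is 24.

9087

The moduli are pairwise coprime; N = 97·37·53 = 190217.
N/97 = 1961; 1961 ≡ 21 (mod 97); 21·37 ≡ 1, so inverse 37.
N/37 = 5141; 5141 ≡ 35 (mod 37); 35·18 ≡ 1, so inverse 18.
N/53 = 3589; 3589 ≡ 38 (mod 53); 38·7 ≡ 1, so inverse 7.
x ≡ 66·1961·37 + 22·5141·18 + 24·3589·7 = 7427550.
7427550 mod 190217 = 9087.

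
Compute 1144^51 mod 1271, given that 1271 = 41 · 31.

Mod 41: 1144 ≡ 37; by Fermat, exponent reduces to 51 mod 40 = 11; 37^11 ≡ 37 (mod 41).
Mod 31: 1144 ≡ 28; by Fermat, exponent reduces to 51 mod 30 = 21; 28^21 ≡ 16 (mod 31).
Combine by CRT: x ≡ 37 (mod 41), x ≡ 16 (mod 31) ⇒ x ≡ 78 (mod 1271).

78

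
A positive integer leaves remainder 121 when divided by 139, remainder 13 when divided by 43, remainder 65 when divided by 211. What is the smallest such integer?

456458

From t ≡ 121 (mod 139) write t = 121 + 139s. Substituting into t ≡ 13 (mod 43) gives 139s ≡ 21 (mod 43), and since 10⁻¹ ≡ 13 (mod 43), s ≡ 15. Hence t ≡ 121 + 139·15 = 2206 (mod 5977).
From t ≡ 2206 (mod 5977) write t = 2206 + 5977s. Substituting into t ≡ 65 (mod 211) gives 5977s ≡ 180 (mod 211), and since 69⁻¹ ≡ 52 (mod 211), s ≡ 76. Hence t ≡ 2206 + 5977·76 = 456458 (mod 1261147).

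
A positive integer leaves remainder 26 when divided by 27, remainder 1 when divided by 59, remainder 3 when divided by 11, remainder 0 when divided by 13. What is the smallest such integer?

154817

The moduli are pairwise coprime; N = 27·59·11·13 = 227799.
N/27 = 8437; 8437 ≡ 13 (mod 27); 13·25 ≡ 1, so inverse 25.
N/59 = 3861; 3861 ≡ 26 (mod 59); 26·25 ≡ 1, so inverse 25.
N/11 = 20709; 20709 ≡ 7 (mod 11); 7·8 ≡ 1, so inverse 8.
N/13 = 17523; 17523 ≡ 12 (mod 13); 12·12 ≡ 1, so inverse 12.
a ≡ 26·8437·25 + 1·3861·25 + 3·20709·8 + 0·17523·12 = 6077591.
6077591 mod 227799 = 154817.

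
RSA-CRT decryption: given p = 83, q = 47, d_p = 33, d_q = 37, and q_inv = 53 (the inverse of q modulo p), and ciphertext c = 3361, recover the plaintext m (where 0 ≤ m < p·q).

m₁ = c^(d_p) mod p: c ≡ 41 (mod 83), and 41^33 mod 83 = 7.
m₂ = c^(d_q) mod q: c ≡ 24 (mod 47), and 24^37 mod 47 = 42.
h = q_inv·(m₁ − m₂) mod p = 53·(7 − 42) mod 83 = 54.
m = m₂ + h·q = 42 + 54·47 = 2580.

2580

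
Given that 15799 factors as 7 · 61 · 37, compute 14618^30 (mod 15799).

Mod 7: 14618 ≡ 2; since 6 | 30, by Fermat 2^30 ≡ 1 (mod 7).
Mod 61: 14618 ≡ 39; 39^30 ≡ 1 (mod 61).
Mod 37: 14618 ≡ 3; 3^30 ≡ 10 (mod 37).
Combine by CRT: x ≡ 1 (mod 7), x ≡ 1 (mod 61), x ≡ 10 (mod 37) ⇒ x ≡ 2563 (mod 15799).

2563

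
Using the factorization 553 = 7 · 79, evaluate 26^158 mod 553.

Mod 7: 26 ≡ 5; by Fermat, exponent reduces to 158 mod 6 = 2; 5^2 ≡ 4 (mod 7).
Mod 79: 26 ≡ 26; by Fermat, exponent reduces to 158 mod 78 = 2; 26^2 ≡ 44 (mod 79).
Combine by CRT: x ≡ 4 (mod 7), x ≡ 44 (mod 79) ⇒ x ≡ 123 (mod 553).

123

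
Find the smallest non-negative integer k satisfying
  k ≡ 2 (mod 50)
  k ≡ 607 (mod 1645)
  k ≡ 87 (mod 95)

232552

gcd(50, 1645) = 5 and 5 | (607 − 2), so the pair is consistent; merging gives k ≡ 2252 (mod 16450), where 16450 = lcm(50, 1645).
gcd(16450, 95) = 5 and 5 | (87 − 2252), so the pair is consistent; merging gives k ≡ 232552 (mod 312550), where 312550 = lcm(16450, 95).
The solution is unique modulo lcm(50, 1645, 95) = 312550.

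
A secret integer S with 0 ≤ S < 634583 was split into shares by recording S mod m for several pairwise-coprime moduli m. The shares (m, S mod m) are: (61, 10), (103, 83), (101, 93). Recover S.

The moduli are pairwise coprime; N = 61·103·101 = 634583.
N/61 = 10403; 10403 ≡ 33 (mod 61); 33·37 ≡ 1, so inverse 37.
N/103 = 6161; 6161 ≡ 84 (mod 103); 84·65 ≡ 1, so inverse 65.
N/101 = 6283; 6283 ≡ 21 (mod 101); 21·77 ≡ 1, so inverse 77.
S ≡ 10·10403·37 + 83·6161·65 + 93·6283·77 = 82080268.
82080268 mod 634583 = 219061.

219061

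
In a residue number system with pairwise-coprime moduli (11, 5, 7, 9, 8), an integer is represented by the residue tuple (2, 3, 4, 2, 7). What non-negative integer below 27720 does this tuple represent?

The moduli are pairwise coprime; N = 11·5·7·9·8 = 27720.
N/11 = 2520; 2520 ≡ 1 (mod 11), inverse 1.
N/5 = 5544; 5544 ≡ 4 (mod 5); 4·4 ≡ 1, so inverse 4.
N/7 = 3960; 3960 ≡ 5 (mod 7); 5·3 ≡ 1, so inverse 3.
N/9 = 3080; 3080 ≡ 2 (mod 9); 2·5 ≡ 1, so inverse 5.
N/8 = 3465; 3465 ≡ 1 (mod 8), inverse 1.
x ≡ 2·2520·1 + 3·5544·4 + 4·3960·3 + 2·3080·5 + 7·3465·1 = 174143.
174143 mod 27720 = 7823.

7823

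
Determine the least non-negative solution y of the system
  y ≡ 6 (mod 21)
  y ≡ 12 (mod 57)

gcd(21, 57) = 3 and 3 | (12 − 6), so the pair is consistent; merging gives y ≡ 69 (mod 399), where 399 = lcm(21, 57).
The solution is unique modulo lcm(21, 57) = 399.

69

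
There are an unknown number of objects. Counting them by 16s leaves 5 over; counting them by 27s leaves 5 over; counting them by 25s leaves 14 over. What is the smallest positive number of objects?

5189

From N ≡ 5 (mod 16) write N = 5 + 16t. Substituting into N ≡ 5 (mod 27) gives 16t ≡ 0 (mod 27), and since 16⁻¹ ≡ 22 (mod 27), t ≡ 0. Hence N ≡ 5 + 16·0 = 5 (mod 432).
From N ≡ 5 (mod 432) write N = 5 + 432t. Substituting into N ≡ 14 (mod 25) gives 432t ≡ 9 (mod 25), and since 7⁻¹ ≡ 18 (mod 25), t ≡ 12. Hence N ≡ 5 + 432·12 = 5189 (mod 10800).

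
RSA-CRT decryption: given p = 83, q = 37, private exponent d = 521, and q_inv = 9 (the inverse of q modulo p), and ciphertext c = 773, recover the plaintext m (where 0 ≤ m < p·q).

453

d_p = d mod (p−1) = 521 mod 82 = 29; d_q = d mod (q−1) = 17.
m₁ = c^(d_p) mod p: c ≡ 26 (mod 83), and 26^29 mod 83 = 38.
m₂ = c^(d_q) mod q: c ≡ 33 (mod 37), and 33^17 mod 37 = 9.
h = q_inv·(m₁ − m₂) mod p = 9·(38 − 9) mod 83 = 12.
m = m₂ + h·q = 9 + 12·37 = 453.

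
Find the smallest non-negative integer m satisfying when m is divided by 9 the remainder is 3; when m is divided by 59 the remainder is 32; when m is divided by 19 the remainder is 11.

6699

The moduli are pairwise coprime; N = 9·59·19 = 10089.
N/9 = 1121; 1121 ≡ 5 (mod 9); 5·2 ≡ 1, so inverse 2.
N/59 = 171; 171 ≡ 53 (mod 59); 53·49 ≡ 1, so inverse 49.
N/19 = 531; 531 ≡ 18 (mod 19); 18·18 ≡ 1, so inverse 18.
m ≡ 3·1121·2 + 32·171·49 + 11·531·18 = 379992.
379992 mod 10089 = 6699.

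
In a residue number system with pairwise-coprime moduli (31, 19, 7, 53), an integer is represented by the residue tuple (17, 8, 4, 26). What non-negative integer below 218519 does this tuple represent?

The moduli are pairwise coprime; N = 31·19·7·53 = 218519.
N/31 = 7049; 7049 ≡ 12 (mod 31); 12·13 ≡ 1, so inverse 13.
N/19 = 11501; 11501 ≡ 6 (mod 19); 6·16 ≡ 1, so inverse 16.
N/7 = 31217; 31217 ≡ 4 (mod 7); 4·2 ≡ 1, so inverse 2.
N/53 = 4123; 4123 ≡ 42 (mod 53); 42·24 ≡ 1, so inverse 24.
x ≡ 17·7049·13 + 8·11501·16 + 4·31217·2 + 26·4123·24 = 5852445.
5852445 mod 218519 = 170951.

170951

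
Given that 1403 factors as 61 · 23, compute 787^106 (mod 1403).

1225

Mod 61: 787 ≡ 55; by Fermat, exponent reduces to 106 mod 60 = 46; 55^46 ≡ 5 (mod 61).
Mod 23: 787 ≡ 5; by Fermat, exponent reduces to 106 mod 22 = 18; 5^18 ≡ 6 (mod 23).
Combine by CRT: x ≡ 5 (mod 61), x ≡ 6 (mod 23) ⇒ x ≡ 1225 (mod 1403).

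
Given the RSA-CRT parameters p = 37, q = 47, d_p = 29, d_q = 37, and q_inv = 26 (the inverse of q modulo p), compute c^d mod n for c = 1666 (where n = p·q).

852

m₁ = c^(d_p) mod p: c ≡ 1 (mod 37), and 1^29 mod 37 = 1.
m₂ = c^(d_q) mod q: c ≡ 21 (mod 47), and 21^37 mod 47 = 6.
h = q_inv·(m₁ − m₂) mod p = 26·(1 − 6) mod 37 = 18.
m = m₂ + h·q = 6 + 18·47 = 852.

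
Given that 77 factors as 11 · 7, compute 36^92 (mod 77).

Mod 11: 36 ≡ 3; by Fermat, exponent reduces to 92 mod 10 = 2; 3^2 ≡ 9 (mod 11).
Mod 7: 36 ≡ 1; by Fermat, exponent reduces to 92 mod 6 = 2; 1^2 ≡ 1 (mod 7).
Combine by CRT: x ≡ 9 (mod 11), x ≡ 1 (mod 7) ⇒ x ≡ 64 (mod 77).

64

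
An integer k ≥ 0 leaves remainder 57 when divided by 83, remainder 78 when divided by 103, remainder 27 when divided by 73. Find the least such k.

533000

The moduli are pairwise coprime; N = 83·103·73 = 624077.
N/83 = 7519; 7519 ≡ 49 (mod 83); 49·61 ≡ 1, so inverse 61.
N/103 = 6059; 6059 ≡ 85 (mod 103); 85·40 ≡ 1, so inverse 40.
N/73 = 8549; 8549 ≡ 8 (mod 73); 8·64 ≡ 1, so inverse 64.
k ≡ 57·7519·61 + 78·6059·40 + 27·8549·64 = 59820315.
59820315 mod 624077 = 533000.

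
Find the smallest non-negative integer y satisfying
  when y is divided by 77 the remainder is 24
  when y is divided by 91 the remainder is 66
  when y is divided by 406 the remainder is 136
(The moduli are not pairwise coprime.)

18812

gcd(77, 91) = 7 and 7 | (66 − 24), so the pair is consistent; merging gives y ≡ 794 (mod 1001), where 1001 = lcm(77, 91).
gcd(1001, 406) = 7 and 7 | (136 − 794), so the pair is consistent; merging gives y ≡ 18812 (mod 58058), where 58058 = lcm(1001, 406).
The solution is unique modulo lcm(77, 91, 406) = 58058.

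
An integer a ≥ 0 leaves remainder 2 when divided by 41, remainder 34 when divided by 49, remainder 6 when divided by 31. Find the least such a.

5865

Combine the congruences pairwise.
From a ≡ 2 (mod 41) write a = 2 + 41t. Substituting into a ≡ 34 (mod 49) gives 41t ≡ 32 (mod 49), and since 41⁻¹ ≡ 6 (mod 49), t ≡ 45. Hence a ≡ 2 + 41·45 = 1847 (mod 2009).
From a ≡ 1847 (mod 2009) write a = 1847 + 2009t. Substituting into a ≡ 6 (mod 31) gives 2009t ≡ 19 (mod 31), and since 25⁻¹ ≡ 5 (mod 31), t ≡ 2. Hence a ≡ 1847 + 2009·2 = 5865 (mod 62279).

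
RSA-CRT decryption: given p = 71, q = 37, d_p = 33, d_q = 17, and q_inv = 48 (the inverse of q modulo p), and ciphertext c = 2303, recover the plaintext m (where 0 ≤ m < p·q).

m₁ = c^(d_p) mod p: c ≡ 31 (mod 71), and 31^33 mod 71 = 28.
m₂ = c^(d_q) mod q: c ≡ 9 (mod 37), and 9^17 mod 37 = 33.
h = q_inv·(m₁ − m₂) mod p = 48·(28 − 33) mod 71 = 44.
m = m₂ + h·q = 33 + 44·37 = 1661.

1661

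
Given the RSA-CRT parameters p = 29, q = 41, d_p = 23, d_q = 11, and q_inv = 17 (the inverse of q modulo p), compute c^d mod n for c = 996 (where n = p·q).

272

m₁ = c^(d_p) mod p: c ≡ 10 (mod 29), and 10^23 mod 29 = 11.
m₂ = c^(d_q) mod q: c ≡ 12 (mod 41), and 12^11 mod 41 = 26.
h = q_inv·(m₁ − m₂) mod p = 17·(11 − 26) mod 29 = 6.
m = m₂ + h·q = 26 + 6·41 = 272.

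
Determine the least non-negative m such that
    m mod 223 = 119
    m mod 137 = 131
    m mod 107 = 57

The moduli are pairwise coprime; N = 223·137·107 = 3268957.
N/223 = 14659; 14659 ≡ 164 (mod 223); 164·34 ≡ 1, so inverse 34.
N/137 = 23861; 23861 ≡ 23 (mod 137); 23·6 ≡ 1, so inverse 6.
N/107 = 30551; 30551 ≡ 56 (mod 107); 56·86 ≡ 1, so inverse 86.
m ≡ 119·14659·34 + 131·23861·6 + 57·30551·86 = 227826062.
227826062 mod 3268957 = 2268029.

2268029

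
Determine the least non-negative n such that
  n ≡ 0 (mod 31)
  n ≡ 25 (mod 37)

62

Combine the congruences pairwise.
From n ≡ 0 (mod 31) write n = 0 + 31t. Substituting into n ≡ 25 (mod 37) gives 31t ≡ 25 (mod 37), and since 31⁻¹ ≡ 6 (mod 37), t ≡ 2. Hence n ≡ 0 + 31·2 = 62 (mod 1147).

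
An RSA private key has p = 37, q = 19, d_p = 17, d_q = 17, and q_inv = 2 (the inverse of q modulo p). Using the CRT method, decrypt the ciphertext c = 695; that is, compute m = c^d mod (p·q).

273

m₁ = c^(d_p) mod p: c ≡ 29 (mod 37), and 29^17 mod 37 = 14.
m₂ = c^(d_q) mod q: c ≡ 11 (mod 19), and 11^17 mod 19 = 7.
h = q_inv·(m₁ − m₂) mod p = 2·(14 − 7) mod 37 = 14.
m = m₂ + h·q = 7 + 14·19 = 273.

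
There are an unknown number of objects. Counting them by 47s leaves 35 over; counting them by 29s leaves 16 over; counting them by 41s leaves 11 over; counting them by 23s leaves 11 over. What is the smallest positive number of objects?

The moduli are pairwise coprime; M = 47·29·41·23 = 1285309.
M/47 = 27347; 27347 ≡ 40 (mod 47); 40·20 ≡ 1, so inverse 20.
M/29 = 44321; 44321 ≡ 9 (mod 29); 9·13 ≡ 1, so inverse 13.
M/41 = 31349; 31349 ≡ 25 (mod 41); 25·23 ≡ 1, so inverse 23.
M/23 = 55883; 55883 ≡ 16 (mod 23); 16·13 ≡ 1, so inverse 13.
N ≡ 35·27347·20 + 16·44321·13 + 11·31349·23 + 11·55883·13 = 44284234.
44284234 mod 1285309 = 583728.

583728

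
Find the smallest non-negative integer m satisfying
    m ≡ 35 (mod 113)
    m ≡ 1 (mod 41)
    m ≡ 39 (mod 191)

From m ≡ 35 (mod 113) write m = 35 + 113t. Substituting into m ≡ 1 (mod 41) gives 113t ≡ 7 (mod 41), and since 31⁻¹ ≡ 4 (mod 41), t ≡ 28. Hence m ≡ 35 + 113·28 = 3199 (mod 4633).
From m ≡ 3199 (mod 4633) write m = 3199 + 4633t. Substituting into m ≡ 39 (mod 191) gives 4633t ≡ 87 (mod 191), and since 49⁻¹ ≡ 39 (mod 191), t ≡ 146. Hence m ≡ 3199 + 4633·146 = 679617 (mod 884903).

679617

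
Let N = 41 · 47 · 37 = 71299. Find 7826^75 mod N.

2715

Mod 41: 7826 ≡ 36; by Fermat, exponent reduces to 75 mod 40 = 35; 36^35 ≡ 9 (mod 41).
Mod 47: 7826 ≡ 24; by Fermat, exponent reduces to 75 mod 46 = 29; 24^29 ≡ 36 (mod 47).
Mod 37: 7826 ≡ 19; by Fermat, exponent reduces to 75 mod 36 = 3; 19^3 ≡ 14 (mod 37).
Combine by CRT: x ≡ 9 (mod 41), x ≡ 36 (mod 47), x ≡ 14 (mod 37) ⇒ x ≡ 2715 (mod 71299).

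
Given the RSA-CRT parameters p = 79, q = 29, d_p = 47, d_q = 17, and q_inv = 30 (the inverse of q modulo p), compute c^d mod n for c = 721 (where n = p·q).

1879

m₁ = c^(d_p) mod p: c ≡ 10 (mod 79), and 10^47 mod 79 = 62.
m₂ = c^(d_q) mod q: c ≡ 25 (mod 29), and 25^17 mod 29 = 23.
h = q_inv·(m₁ − m₂) mod p = 30·(62 − 23) mod 79 = 64.
m = m₂ + h·q = 23 + 64·29 = 1879.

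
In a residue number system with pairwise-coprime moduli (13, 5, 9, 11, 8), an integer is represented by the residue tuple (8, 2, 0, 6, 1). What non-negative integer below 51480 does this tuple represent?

The moduli are pairwise coprime; N = 13·5·9·11·8 = 51480.
N/13 = 3960; 3960 ≡ 8 (mod 13); 8·5 ≡ 1, so inverse 5.
N/5 = 10296; 10296 ≡ 1 (mod 5), inverse 1.
N/9 = 5720; 5720 ≡ 5 (mod 9); 5·2 ≡ 1, so inverse 2.
N/11 = 4680; 4680 ≡ 5 (mod 11); 5·9 ≡ 1, so inverse 9.
N/8 = 6435; 6435 ≡ 3 (mod 8); 3·3 ≡ 1, so inverse 3.
x ≡ 8·3960·5 + 2·10296·1 + 0·5720·2 + 6·4680·9 + 1·6435·3 = 451017.
451017 mod 51480 = 39177.

39177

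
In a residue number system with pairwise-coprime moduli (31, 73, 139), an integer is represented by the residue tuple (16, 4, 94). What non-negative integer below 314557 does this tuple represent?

The moduli are pairwise coprime; N = 31·73·139 = 314557.
N/31 = 10147; 10147 ≡ 10 (mod 31); 10·28 ≡ 1, so inverse 28.
N/73 = 4309; 4309 ≡ 2 (mod 73); 2·37 ≡ 1, so inverse 37.
N/139 = 2263; 2263 ≡ 39 (mod 139); 39·82 ≡ 1, so inverse 82.
x ≡ 16·10147·28 + 4·4309·37 + 94·2263·82 = 22626792.
22626792 mod 314557 = 293245.

293245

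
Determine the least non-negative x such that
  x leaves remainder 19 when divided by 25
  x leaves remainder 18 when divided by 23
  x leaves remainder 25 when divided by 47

8344

From x ≡ 19 (mod 25) write x = 19 + 25t. Substituting into x ≡ 18 (mod 23) gives 25t ≡ 22 (mod 23), and since 2⁻¹ ≡ 12 (mod 23), t ≡ 11. Hence x ≡ 19 + 25·11 = 294 (mod 575).
From x ≡ 294 (mod 575) write x = 294 + 575t. Substituting into x ≡ 25 (mod 47) gives 575t ≡ 13 (mod 47), and since 11⁻¹ ≡ 30 (mod 47), t ≡ 14. Hence x ≡ 294 + 575·14 = 8344 (mod 27025).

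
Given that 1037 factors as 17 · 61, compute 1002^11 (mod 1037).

730

Mod 17: 1002 ≡ 16; 16^11 ≡ 16 (mod 17).
Mod 61: 1002 ≡ 26; 26^11 ≡ 59 (mod 61).
Combine by CRT: x ≡ 16 (mod 17), x ≡ 59 (mod 61) ⇒ x ≡ 730 (mod 1037).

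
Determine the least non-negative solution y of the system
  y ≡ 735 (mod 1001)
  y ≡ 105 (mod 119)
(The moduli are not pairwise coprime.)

Combine the congruences pairwise.
gcd(1001, 119) = 7 and 7 | (105 − 735), so the pair is consistent; merging gives y ≡ 9744 (mod 17017), where 17017 = lcm(1001, 119).
The solution is unique modulo lcm(1001, 119) = 17017.

9744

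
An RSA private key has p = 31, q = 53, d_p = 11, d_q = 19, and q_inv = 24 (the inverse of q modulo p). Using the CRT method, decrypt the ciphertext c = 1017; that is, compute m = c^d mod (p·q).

m₁ = c^(d_p) mod p: c ≡ 25 (mod 31), and 25^11 mod 31 = 5.
m₂ = c^(d_q) mod q: c ≡ 10 (mod 53), and 10^19 mod 53 = 49.
h = q_inv·(m₁ − m₂) mod p = 24·(5 − 49) mod 31 = 29.
m = m₂ + h·q = 49 + 29·53 = 1586.

1586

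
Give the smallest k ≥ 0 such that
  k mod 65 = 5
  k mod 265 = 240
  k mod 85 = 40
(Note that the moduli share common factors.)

8455

Combine the congruences pairwise.
gcd(65, 265) = 5 and 5 | (240 − 5), so the pair is consistent; merging gives k ≡ 1565 (mod 3445), where 3445 = lcm(65, 265).
gcd(3445, 85) = 5 and 5 | (40 − 1565), so the pair is consistent; merging gives k ≡ 8455 (mod 58565), where 58565 = lcm(3445, 85).
The solution is unique modulo lcm(65, 265, 85) = 58565.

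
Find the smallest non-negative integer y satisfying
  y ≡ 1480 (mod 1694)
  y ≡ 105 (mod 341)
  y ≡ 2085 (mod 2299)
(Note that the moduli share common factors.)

gcd(1694, 341) = 11 and 11 | (105 − 1480), so the pair is consistent; merging gives y ≡ 3174 (mod 52514), where 52514 = lcm(1694, 341).
gcd(52514, 2299) = 121 and 121 | (2085 − 3174), so the pair is consistent; merging gives y ≡ 160716 (mod 997766), where 997766 = lcm(52514, 2299).
The solution is unique modulo lcm(1694, 341, 2299) = 997766.

160716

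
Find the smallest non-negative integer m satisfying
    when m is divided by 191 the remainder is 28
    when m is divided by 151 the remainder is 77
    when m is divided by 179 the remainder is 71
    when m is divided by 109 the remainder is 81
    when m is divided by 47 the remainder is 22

7798463178

From m ≡ 28 (mod 191) write m = 28 + 191t. Substituting into m ≡ 77 (mod 151) gives 191t ≡ 49 (mod 151), and since 40⁻¹ ≡ 34 (mod 151), t ≡ 5. Hence m ≡ 28 + 191·5 = 983 (mod 28841).
From m ≡ 983 (mod 28841) write m = 983 + 28841t. Substituting into m ≡ 71 (mod 179) gives 28841t ≡ 162 (mod 179), and since 22⁻¹ ≡ 57 (mod 179), t ≡ 105. Hence m ≡ 983 + 28841·105 = 3029288 (mod 5162539).
From m ≡ 3029288 (mod 5162539) write m = 3029288 + 5162539t. Substituting into m ≡ 81 (mod 109) gives 5162539t ≡ 12 (mod 109), and since 81⁻¹ ≡ 35 (mod 109), t ≡ 93. Hence m ≡ 3029288 + 5162539·93 = 483145415 (mod 562716751).
From m ≡ 483145415 (mod 562716751) write m = 483145415 + 562716751t. Substituting into m ≡ 22 (mod 47) gives 562716751t ≡ 37 (mod 47), and since 39⁻¹ ≡ 41 (mod 47), t ≡ 13. Hence m ≡ 483145415 + 562716751·13 = 7798463178 (mod 26447687297).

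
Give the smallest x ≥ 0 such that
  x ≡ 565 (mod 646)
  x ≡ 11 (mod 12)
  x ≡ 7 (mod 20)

5087

Combine the congruences pairwise.
gcd(646, 12) = 2 and 2 | (11 − 565), so the pair is consistent; merging gives x ≡ 1211 (mod 3876), where 3876 = lcm(646, 12).
gcd(3876, 20) = 4 and 4 | (7 − 1211), so the pair is consistent; merging gives x ≡ 5087 (mod 19380), where 19380 = lcm(3876, 20).
The solution is unique modulo lcm(646, 12, 20) = 19380.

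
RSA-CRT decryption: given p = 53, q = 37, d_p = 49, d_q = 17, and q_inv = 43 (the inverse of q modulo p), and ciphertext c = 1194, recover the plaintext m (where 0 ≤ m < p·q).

1765

m₁ = c^(d_p) mod p: c ≡ 28 (mod 53), and 28^49 mod 53 = 16.
m₂ = c^(d_q) mod q: c ≡ 10 (mod 37), and 10^17 mod 37 = 26.
h = q_inv·(m₁ − m₂) mod p = 43·(16 − 26) mod 53 = 47.
m = m₂ + h·q = 26 + 47·37 = 1765.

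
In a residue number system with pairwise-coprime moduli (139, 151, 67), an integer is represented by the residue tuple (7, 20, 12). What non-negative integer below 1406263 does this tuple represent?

The moduli are pairwise coprime; N = 139·151·67 = 1406263.
N/139 = 10117; 10117 ≡ 109 (mod 139); 109·88 ≡ 1, so inverse 88.
N/151 = 9313; 9313 ≡ 102 (mod 151); 102·114 ≡ 1, so inverse 114.
N/67 = 20989; 20989 ≡ 18 (mod 67); 18·41 ≡ 1, so inverse 41.
x ≡ 7·10117·88 + 20·9313·114 + 12·20989·41 = 37792300.
37792300 mod 1406263 = 1229462.

1229462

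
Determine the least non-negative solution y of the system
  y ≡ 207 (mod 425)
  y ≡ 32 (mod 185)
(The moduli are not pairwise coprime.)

gcd(425, 185) = 5 and 5 | (32 − 207), so the pair is consistent; merging gives y ≡ 7432 (mod 15725), where 15725 = lcm(425, 185).
The solution is unique modulo lcm(425, 185) = 15725.

7432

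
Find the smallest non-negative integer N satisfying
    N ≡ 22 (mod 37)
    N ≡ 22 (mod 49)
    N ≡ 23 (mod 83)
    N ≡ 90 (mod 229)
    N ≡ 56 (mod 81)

The moduli are pairwise coprime; M = 37·49·83·229·81 = 2791234971.
M/37 = 75438783; 75438783 ≡ 1 (mod 37), inverse 1.
M/49 = 56963979; 56963979 ≡ 9 (mod 49); 9·11 ≡ 1, so inverse 11.
M/83 = 33629337; 33629337 ≡ 61 (mod 83); 61·49 ≡ 1, so inverse 49.
M/229 = 12188799; 12188799 ≡ 45 (mod 229); 45·56 ≡ 1, so inverse 56.
M/81 = 34459691; 34459691 ≡ 23 (mod 81); 23·74 ≡ 1, so inverse 74.
N ≡ 22·75438783·1 + 22·56963979·11 + 23·33629337·49 + 90·12188799·56 + 56·34459691·74 = 257577705407.
257577705407 mod 2791234971 = 784088075.

784088075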